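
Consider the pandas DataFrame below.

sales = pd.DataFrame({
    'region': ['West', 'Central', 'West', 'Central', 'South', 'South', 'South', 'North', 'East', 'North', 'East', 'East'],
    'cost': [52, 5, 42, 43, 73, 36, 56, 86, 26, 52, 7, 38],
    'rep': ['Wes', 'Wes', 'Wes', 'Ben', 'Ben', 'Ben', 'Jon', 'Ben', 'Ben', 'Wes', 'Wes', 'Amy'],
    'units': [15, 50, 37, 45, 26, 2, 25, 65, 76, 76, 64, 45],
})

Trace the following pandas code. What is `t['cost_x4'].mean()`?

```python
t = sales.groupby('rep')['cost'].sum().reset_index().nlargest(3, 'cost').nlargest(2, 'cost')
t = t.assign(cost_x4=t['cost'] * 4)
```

844.0

group by rep, sum of cost:
rep
Amy     38
Ben    264
Jon     56
Wes    158
Name: cost, dtype: int64
reset_index():
   rep  cost
0  Amy    38
1  Ben   264
2  Jon    56
3  Wes   158
take 3 rows with largest cost:
   rep  cost
1  Ben   264
3  Wes   158
2  Jon    56
take 2 rows with largest cost:
   rep  cost
1  Ben   264
3  Wes   158
add column cost_x4 = t['cost'] * 4:
   rep  cost  cost_x4
1  Ben   264     1056
3  Wes   158      632
Hence 844.0.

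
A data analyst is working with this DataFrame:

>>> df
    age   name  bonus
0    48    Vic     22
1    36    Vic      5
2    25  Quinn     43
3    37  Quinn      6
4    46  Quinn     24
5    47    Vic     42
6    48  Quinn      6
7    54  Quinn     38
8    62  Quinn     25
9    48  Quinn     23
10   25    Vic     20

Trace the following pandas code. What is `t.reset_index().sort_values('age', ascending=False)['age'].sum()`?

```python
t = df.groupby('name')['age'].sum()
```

group by name, sum of age:
name
Quinn    320
Vic      156
Name: age, dtype: int64
reset_index():
    name  age
0  Quinn  320
1    Vic  156
sort by age descending:
    name  age
0  Quinn  320
1    Vic  156
sum of column 'age' → 476

476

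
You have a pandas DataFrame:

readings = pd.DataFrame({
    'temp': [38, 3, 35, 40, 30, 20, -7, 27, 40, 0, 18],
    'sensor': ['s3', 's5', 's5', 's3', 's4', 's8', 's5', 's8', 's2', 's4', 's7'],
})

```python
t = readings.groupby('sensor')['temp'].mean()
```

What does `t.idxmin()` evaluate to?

group by sensor, mean of temp:
sensor
s2    40.000000
s3    39.000000
s4    15.000000
s5    10.333333
s7    18.000000
s8    23.500000
Name: temp, dtype: float64
So idxmin() = s5.

s5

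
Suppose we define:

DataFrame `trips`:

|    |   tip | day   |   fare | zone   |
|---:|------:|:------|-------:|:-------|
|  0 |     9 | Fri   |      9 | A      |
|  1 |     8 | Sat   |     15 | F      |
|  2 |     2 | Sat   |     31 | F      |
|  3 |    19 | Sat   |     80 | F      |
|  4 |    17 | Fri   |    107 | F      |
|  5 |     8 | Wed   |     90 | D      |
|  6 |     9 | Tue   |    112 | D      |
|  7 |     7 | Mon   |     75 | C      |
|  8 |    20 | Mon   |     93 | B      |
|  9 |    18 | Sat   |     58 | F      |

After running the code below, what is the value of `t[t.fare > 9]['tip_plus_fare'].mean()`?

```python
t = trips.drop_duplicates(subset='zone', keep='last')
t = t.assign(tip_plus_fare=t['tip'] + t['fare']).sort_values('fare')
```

drop duplicate zone (keep=last):
   tip  day  fare zone
0    9  Fri     9    A
6    9  Tue   112    D
7    7  Mon    75    C
8   20  Mon    93    B
9   18  Sat    58    F
add column tip_plus_fare = t['tip'] + t['fare']:
   tip  day  fare zone  tip_plus_fare
0    9  Fri     9    A             18
6    9  Tue   112    D            121
7    7  Mon    75    C             82
8   20  Mon    93    B            113
9   18  Sat    58    F             76
sort by fare:
   tip  day  fare zone  tip_plus_fare
0    9  Fri     9    A             18
9   18  Sat    58    F             76
7    7  Mon    75    C             82
8   20  Mon    93    B            113
6    9  Tue   112    D            121
filter rows where fare > 9:
   tip  day  fare zone  tip_plus_fare
9   18  Sat    58    F             76
7    7  Mon    75    C             82
8   20  Mon    93    B            113
6    9  Tue   112    D            121
Hence 98.0.

98.0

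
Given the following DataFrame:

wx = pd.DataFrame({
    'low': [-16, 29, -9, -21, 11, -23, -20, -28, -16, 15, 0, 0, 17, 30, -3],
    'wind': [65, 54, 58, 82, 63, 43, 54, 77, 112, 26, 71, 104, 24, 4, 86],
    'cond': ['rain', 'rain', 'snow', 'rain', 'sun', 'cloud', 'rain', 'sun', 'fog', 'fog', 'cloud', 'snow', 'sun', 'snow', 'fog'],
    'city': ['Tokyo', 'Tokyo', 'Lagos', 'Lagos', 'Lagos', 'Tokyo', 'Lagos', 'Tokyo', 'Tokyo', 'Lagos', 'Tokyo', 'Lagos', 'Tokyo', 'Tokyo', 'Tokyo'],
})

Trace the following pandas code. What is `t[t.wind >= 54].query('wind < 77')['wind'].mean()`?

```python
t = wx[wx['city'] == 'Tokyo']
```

filter rows where city == 'Tokyo':
    low  wind   cond   city
0   -16    65   rain  Tokyo
1    29    54   rain  Tokyo
5   -23    43  cloud  Tokyo
7   -28    77    sun  Tokyo
8   -16   112    fog  Tokyo
10    0    71  cloud  Tokyo
12   17    24    sun  Tokyo
13   30     4   snow  Tokyo
14   -3    86    fog  Tokyo
filter rows where wind >= 54:
    low  wind   cond   city
0   -16    65   rain  Tokyo
1    29    54   rain  Tokyo
7   -28    77    sun  Tokyo
8   -16   112    fog  Tokyo
10    0    71  cloud  Tokyo
14   -3    86    fog  Tokyo
filter rows where wind < 77:
    low  wind   cond   city
0   -16    65   rain  Tokyo
1    29    54   rain  Tokyo
10    0    71  cloud  Tokyo

63.3333333333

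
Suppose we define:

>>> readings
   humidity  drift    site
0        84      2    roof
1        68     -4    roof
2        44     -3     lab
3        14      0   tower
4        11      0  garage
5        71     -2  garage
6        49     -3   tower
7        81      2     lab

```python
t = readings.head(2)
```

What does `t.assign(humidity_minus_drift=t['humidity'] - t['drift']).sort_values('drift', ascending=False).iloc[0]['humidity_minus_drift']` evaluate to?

82

take first 2 rows:
   humidity  drift  site
0        84      2  roof
1        68     -4  roof
add column humidity_minus_drift = t['humidity'] - t['drift']:
   humidity  drift  site  humidity_minus_drift
0        84      2  roof                    82
1        68     -4  roof                    72
sort by drift descending:
   humidity  drift  site  humidity_minus_drift
0        84      2  roof                    82
1        68     -4  roof                    72
Finally, value at position 0, column 'humidity_minus_drift' = 82.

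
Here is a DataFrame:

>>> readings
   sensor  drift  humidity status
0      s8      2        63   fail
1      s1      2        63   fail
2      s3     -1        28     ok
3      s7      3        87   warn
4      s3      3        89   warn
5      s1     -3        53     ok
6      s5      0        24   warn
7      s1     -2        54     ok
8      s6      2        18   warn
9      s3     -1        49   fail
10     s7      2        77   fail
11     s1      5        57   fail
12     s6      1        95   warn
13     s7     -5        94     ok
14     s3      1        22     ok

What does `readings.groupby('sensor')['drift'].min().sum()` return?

-6

group by sensor, min of drift:
sensor
s1   -3
s3   -1
s5    0
s6    1
s7   -5
s8    2
Name: drift, dtype: int64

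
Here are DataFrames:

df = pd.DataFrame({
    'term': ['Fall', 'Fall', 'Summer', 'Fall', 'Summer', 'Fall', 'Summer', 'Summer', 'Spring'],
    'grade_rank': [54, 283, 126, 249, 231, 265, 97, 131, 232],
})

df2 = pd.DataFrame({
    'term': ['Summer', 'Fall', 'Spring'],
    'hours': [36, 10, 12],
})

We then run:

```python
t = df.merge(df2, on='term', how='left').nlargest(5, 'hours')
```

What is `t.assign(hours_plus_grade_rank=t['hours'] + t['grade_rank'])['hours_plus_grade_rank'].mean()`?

194.6

merge on 'term' (how='left') → 9 rows:
     term  grade_rank  hours
0    Fall          54     10
1    Fall         283     10
2  Summer         126     36
3    Fall         249     10
4  Summer         231     36
5    Fall         265     10
6  Summer          97     36
7  Summer         131     36
8  Spring         232     12
take 5 rows with largest hours:
     term  grade_rank  hours
2  Summer         126     36
4  Summer         231     36
6  Summer          97     36
7  Summer         131     36
8  Spring         232     12
add column hours_plus_grade_rank = t['hours'] + t['grade_rank']:
     term  grade_rank  hours  hours_plus_grade_rank
2  Summer         126     36                    162
4  Summer         231     36                    267
6  Summer          97     36                    133
7  Summer         131     36                    167
8  Spring         232     12                    244
mean of column 'hours_plus_grade_rank' → 194.6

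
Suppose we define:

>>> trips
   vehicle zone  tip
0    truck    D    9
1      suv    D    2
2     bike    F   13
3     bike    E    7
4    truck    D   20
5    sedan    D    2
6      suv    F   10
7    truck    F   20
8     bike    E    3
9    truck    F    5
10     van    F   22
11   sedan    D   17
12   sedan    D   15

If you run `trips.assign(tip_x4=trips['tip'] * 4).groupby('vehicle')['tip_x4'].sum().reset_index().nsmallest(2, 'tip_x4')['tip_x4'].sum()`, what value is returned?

add column tip_x4 = trips['tip'] * 4:
   vehicle zone  tip  tip_x4
0    truck    D    9      36
1      suv    D    2       8
2     bike    F   13      52
3     bike    E    7      28
4    truck    D   20      80
5    sedan    D    2       8
6      suv    F   10      40
7    truck    F   20      80
8     bike    E    3      12
9    truck    F    5      20
10     van    F   22      88
11   sedan    D   17      68
12   sedan    D   15      60
group by vehicle, sum of tip_x4:
vehicle
bike      92
sedan    136
suv       48
truck    216
van       88
Name: tip_x4, dtype: int64
reset_index():
  vehicle  tip_x4
0    bike      92
1   sedan     136
2     suv      48
3   truck     216
4     van      88
take 2 rows with smallest tip_x4:
  vehicle  tip_x4
2     suv      48
4     van      88
Then the sum of column 'tip_x4': 136

136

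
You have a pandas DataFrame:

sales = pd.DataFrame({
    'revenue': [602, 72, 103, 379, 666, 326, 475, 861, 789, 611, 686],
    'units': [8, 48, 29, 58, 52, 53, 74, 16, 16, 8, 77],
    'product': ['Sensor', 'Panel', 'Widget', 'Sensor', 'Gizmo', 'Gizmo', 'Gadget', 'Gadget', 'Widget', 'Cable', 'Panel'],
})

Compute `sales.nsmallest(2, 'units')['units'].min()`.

take 2 rows with smallest units:
   revenue  units product
0      602      8  Sensor
9      611      8   Cable
Finally, min of column 'units' = 8.

8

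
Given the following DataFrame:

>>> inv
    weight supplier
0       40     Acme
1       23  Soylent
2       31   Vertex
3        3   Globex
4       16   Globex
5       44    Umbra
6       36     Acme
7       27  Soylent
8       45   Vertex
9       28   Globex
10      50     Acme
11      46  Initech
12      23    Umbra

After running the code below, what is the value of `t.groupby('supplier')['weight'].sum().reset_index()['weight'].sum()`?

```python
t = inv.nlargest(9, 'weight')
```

take 9 rows with largest weight:
    weight supplier
10      50     Acme
11      46  Initech
8       45   Vertex
5       44    Umbra
0       40     Acme
6       36     Acme
2       31   Vertex
9       28   Globex
7       27  Soylent
group by supplier, sum of weight:
supplier
Acme       126
Globex      28
Initech     46
Soylent     27
Umbra       44
Vertex      76
Name: weight, dtype: int64
reset_index():
  supplier  weight
0     Acme     126
1   Globex      28
2  Initech      46
3  Soylent      27
4    Umbra      44
5   Vertex      76

347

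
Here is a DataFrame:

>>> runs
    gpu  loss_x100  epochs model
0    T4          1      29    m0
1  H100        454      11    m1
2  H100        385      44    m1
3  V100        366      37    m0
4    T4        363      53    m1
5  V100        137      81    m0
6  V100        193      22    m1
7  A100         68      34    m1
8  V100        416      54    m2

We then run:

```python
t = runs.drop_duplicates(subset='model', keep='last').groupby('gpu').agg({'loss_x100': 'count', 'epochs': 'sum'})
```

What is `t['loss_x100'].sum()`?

drop duplicate model (keep=last):
    gpu  loss_x100  epochs model
5  V100        137      81    m0
7  A100         68      34    m1
8  V100        416      54    m2
group by gpu: count(loss_x100), sum(epochs):
      loss_x100  epochs
gpu                    
A100          1      34
V100          2     135
Reading off the sum of column 'loss_x100', we get 3.

3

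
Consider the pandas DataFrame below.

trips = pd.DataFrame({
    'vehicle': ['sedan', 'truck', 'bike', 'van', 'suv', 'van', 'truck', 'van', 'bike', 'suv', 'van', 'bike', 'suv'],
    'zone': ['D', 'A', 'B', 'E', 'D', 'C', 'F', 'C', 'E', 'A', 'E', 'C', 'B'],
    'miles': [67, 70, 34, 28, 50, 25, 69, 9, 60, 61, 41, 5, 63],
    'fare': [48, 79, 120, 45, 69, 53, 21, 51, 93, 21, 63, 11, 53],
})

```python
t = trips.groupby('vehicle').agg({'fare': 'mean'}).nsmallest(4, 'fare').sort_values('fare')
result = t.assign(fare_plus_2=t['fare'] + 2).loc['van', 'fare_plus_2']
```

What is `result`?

group by vehicle, mean of fare:
              fare
vehicle           
bike     74.666667
sedan    48.000000
suv      47.666667
truck    50.000000
van      53.000000
take 4 rows with smallest fare:
              fare
vehicle           
suv      47.666667
sedan    48.000000
truck    50.000000
van      53.000000
sort by fare:
              fare
vehicle           
suv      47.666667
sedan    48.000000
truck    50.000000
van      53.000000
add column fare_plus_2 = t['fare'] + 2:
              fare  fare_plus_2
vehicle                        
suv      47.666667    49.666667
sedan    48.000000    50.000000
truck    50.000000    52.000000
van      53.000000    55.000000
Finally, value at row 'van', column 'fare_plus_2' = 55.0.

55.0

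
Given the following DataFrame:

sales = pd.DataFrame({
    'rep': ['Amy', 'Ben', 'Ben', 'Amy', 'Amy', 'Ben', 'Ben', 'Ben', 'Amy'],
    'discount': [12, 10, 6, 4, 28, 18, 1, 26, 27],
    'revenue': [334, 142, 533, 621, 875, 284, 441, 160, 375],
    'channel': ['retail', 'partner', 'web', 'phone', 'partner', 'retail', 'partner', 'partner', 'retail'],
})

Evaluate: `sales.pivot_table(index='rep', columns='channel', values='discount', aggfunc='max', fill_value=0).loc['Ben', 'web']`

6

pivot: rows=rep, cols=channel, max(discount):
channel  partner  phone  retail  web
rep                                 
Amy           28      4      27    0
Ben           26      0      18    6
So loc['Ben', 'web'] = 6.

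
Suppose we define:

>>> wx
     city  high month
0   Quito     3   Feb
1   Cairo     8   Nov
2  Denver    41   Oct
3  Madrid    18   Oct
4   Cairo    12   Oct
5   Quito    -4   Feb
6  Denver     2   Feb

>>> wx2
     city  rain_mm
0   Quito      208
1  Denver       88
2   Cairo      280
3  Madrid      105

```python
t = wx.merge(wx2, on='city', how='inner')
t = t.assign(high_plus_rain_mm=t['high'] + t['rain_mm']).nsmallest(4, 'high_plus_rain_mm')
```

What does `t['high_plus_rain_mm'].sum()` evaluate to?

merge on 'city' (how='inner') → 7 rows:
     city  high month  rain_mm
0   Quito     3   Feb      208
1   Cairo     8   Nov      280
2  Denver    41   Oct       88
3  Madrid    18   Oct      105
4   Cairo    12   Oct      280
5   Quito    -4   Feb      208
6  Denver     2   Feb       88
add column high_plus_rain_mm = t['high'] + t['rain_mm']:
     city  high month  rain_mm  high_plus_rain_mm
0   Quito     3   Feb      208                211
1   Cairo     8   Nov      280                288
2  Denver    41   Oct       88                129
3  Madrid    18   Oct      105                123
4   Cairo    12   Oct      280                292
5   Quito    -4   Feb      208                204
6  Denver     2   Feb       88                 90
take 4 rows with smallest high_plus_rain_mm:
     city  high month  rain_mm  high_plus_rain_mm
6  Denver     2   Feb       88                 90
3  Madrid    18   Oct      105                123
2  Denver    41   Oct       88                129
5   Quito    -4   Feb      208                204

546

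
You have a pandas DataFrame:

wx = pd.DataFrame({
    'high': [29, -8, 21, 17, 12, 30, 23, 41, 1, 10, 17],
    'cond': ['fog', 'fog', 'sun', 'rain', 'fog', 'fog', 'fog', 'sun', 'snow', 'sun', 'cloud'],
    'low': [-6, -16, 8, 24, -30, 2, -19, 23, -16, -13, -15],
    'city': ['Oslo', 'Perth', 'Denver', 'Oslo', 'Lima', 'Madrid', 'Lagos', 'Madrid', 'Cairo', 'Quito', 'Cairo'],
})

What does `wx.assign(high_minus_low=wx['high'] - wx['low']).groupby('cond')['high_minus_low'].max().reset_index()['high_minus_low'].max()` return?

add column high_minus_low = wx['high'] - wx['low']:
    high   cond  low    city  high_minus_low
0     29    fog   -6    Oslo              35
1     -8    fog  -16   Perth               8
2     21    sun    8  Denver              13
3     17   rain   24    Oslo              -7
4     12    fog  -30    Lima              42
5     30    fog    2  Madrid              28
6     23    fog  -19   Lagos              42
7     41    sun   23  Madrid              18
8      1   snow  -16   Cairo              17
9     10    sun  -13   Quito              23
10    17  cloud  -15   Cairo              32
group by cond, max of high_minus_low:
cond
cloud    32
fog      42
rain     -7
snow     17
sun      23
Name: high_minus_low, dtype: int64
reset_index():
    cond  high_minus_low
0  cloud              32
1    fog              42
2   rain              -7
3   snow              17
4    sun              23

42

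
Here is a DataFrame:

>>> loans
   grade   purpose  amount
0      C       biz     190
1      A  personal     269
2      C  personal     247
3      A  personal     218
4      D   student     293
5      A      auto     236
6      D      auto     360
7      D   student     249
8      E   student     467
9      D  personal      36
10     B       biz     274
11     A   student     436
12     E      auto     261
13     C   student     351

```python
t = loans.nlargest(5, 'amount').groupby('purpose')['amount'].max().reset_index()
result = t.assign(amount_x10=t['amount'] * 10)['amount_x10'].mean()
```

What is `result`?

4135.0

take 5 rows with largest amount:
   grade  purpose  amount
8      E  student     467
11     A  student     436
6      D     auto     360
13     C  student     351
4      D  student     293
group by purpose, max of amount:
purpose
auto       360
student    467
Name: amount, dtype: int64
reset_index():
   purpose  amount
0     auto     360
1  student     467
add column amount_x10 = t['amount'] * 10:
   purpose  amount  amount_x10
0     auto     360        3600
1  student     467        4670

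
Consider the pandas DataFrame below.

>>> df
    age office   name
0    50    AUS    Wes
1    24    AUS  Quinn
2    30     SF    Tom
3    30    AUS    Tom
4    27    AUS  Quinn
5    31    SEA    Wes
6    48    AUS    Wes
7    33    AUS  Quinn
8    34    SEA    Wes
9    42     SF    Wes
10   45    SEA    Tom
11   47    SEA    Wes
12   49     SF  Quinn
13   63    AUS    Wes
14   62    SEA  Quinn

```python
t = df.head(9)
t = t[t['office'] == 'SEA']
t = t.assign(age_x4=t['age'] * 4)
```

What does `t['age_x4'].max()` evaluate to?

take first 9 rows:
   age office   name
0   50    AUS    Wes
1   24    AUS  Quinn
2   30     SF    Tom
3   30    AUS    Tom
4   27    AUS  Quinn
5   31    SEA    Wes
6   48    AUS    Wes
7   33    AUS  Quinn
8   34    SEA    Wes
filter rows where office == 'SEA':
   age office name
5   31    SEA  Wes
8   34    SEA  Wes
add column age_x4 = t['age'] * 4:
   age office name  age_x4
5   31    SEA  Wes     124
8   34    SEA  Wes     136
Hence 136.

136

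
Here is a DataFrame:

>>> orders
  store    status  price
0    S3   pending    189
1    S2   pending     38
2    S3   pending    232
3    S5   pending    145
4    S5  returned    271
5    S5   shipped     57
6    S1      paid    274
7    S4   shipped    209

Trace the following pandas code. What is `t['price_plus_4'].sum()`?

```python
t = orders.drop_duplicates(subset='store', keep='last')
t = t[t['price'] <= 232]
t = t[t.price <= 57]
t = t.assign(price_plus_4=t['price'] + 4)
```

103

drop duplicate store (keep=last):
  store   status  price
1    S2  pending     38
2    S3  pending    232
5    S5  shipped     57
6    S1     paid    274
7    S4  shipped    209
filter rows where price <= 232:
  store   status  price
1    S2  pending     38
2    S3  pending    232
5    S5  shipped     57
7    S4  shipped    209
filter rows where price <= 57:
  store   status  price
1    S2  pending     38
5    S5  shipped     57
add column price_plus_4 = t['price'] + 4:
  store   status  price  price_plus_4
1    S2  pending     38            42
5    S5  shipped     57            61
Finally, sum of column 'price_plus_4' = 103.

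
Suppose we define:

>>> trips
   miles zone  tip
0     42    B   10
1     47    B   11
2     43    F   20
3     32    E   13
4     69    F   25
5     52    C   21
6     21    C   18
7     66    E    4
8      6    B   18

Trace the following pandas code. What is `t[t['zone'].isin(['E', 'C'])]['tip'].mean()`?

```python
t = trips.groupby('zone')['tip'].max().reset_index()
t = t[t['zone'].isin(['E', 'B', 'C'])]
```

group by zone, max of tip:
zone
B    18
C    21
E    13
F    25
Name: tip, dtype: int64
reset_index():
  zone  tip
0    B   18
1    C   21
2    E   13
3    F   25
filter rows where zone in ['E', 'B', 'C']:
  zone  tip
0    B   18
1    C   21
2    E   13
filter rows where zone in ['E', 'C']:
  zone  tip
1    C   21
2    E   13
Then the mean of column 'tip': 17.0

17.0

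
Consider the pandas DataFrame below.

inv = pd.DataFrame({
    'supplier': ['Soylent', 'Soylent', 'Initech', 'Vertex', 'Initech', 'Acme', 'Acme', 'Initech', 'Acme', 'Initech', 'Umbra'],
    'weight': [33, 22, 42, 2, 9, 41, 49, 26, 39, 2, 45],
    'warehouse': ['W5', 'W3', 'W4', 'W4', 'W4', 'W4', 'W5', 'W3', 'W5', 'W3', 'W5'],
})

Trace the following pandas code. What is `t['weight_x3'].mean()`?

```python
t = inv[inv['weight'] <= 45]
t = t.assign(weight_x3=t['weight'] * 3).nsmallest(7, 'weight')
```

57.0

filter rows where weight <= 45:
   supplier  weight warehouse
0   Soylent      33        W5
1   Soylent      22        W3
2   Initech      42        W4
3    Vertex       2        W4
4   Initech       9        W4
5      Acme      41        W4
7   Initech      26        W3
8      Acme      39        W5
9   Initech       2        W3
10    Umbra      45        W5
add column weight_x3 = t['weight'] * 3:
   supplier  weight warehouse  weight_x3
0   Soylent      33        W5         99
1   Soylent      22        W3         66
2   Initech      42        W4        126
3    Vertex       2        W4          6
4   Initech       9        W4         27
5      Acme      41        W4        123
7   Initech      26        W3         78
8      Acme      39        W5        117
9   Initech       2        W3          6
10    Umbra      45        W5        135
take 7 rows with smallest weight:
  supplier  weight warehouse  weight_x3
3   Vertex       2        W4          6
9  Initech       2        W3          6
4  Initech       9        W4         27
1  Soylent      22        W3         66
7  Initech      26        W3         78
0  Soylent      33        W5         99
8     Acme      39        W5        117
mean of column 'weight_x3' → 57.0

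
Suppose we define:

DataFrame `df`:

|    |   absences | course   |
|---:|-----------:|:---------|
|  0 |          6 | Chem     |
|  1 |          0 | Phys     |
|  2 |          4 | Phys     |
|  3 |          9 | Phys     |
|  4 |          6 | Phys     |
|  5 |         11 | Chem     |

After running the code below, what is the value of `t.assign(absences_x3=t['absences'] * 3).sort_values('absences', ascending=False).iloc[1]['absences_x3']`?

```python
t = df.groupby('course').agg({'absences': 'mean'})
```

group by course, mean of absences:
        absences
course          
Chem        8.50
Phys        4.75
add column absences_x3 = t['absences'] * 3:
        absences  absences_x3
course                       
Chem        8.50        25.50
Phys        4.75        14.25
sort by absences descending:
        absences  absences_x3
course                       
Chem        8.50        25.50
Phys        4.75        14.25
Taking the value at position 1, column 'absences_x3' gives 14.25.

14.25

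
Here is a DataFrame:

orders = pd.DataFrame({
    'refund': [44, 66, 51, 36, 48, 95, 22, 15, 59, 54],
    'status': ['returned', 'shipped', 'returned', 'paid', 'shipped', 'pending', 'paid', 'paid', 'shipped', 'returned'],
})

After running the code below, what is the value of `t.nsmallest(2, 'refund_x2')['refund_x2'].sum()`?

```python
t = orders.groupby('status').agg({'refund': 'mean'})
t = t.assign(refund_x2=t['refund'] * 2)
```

group by status, mean of refund:
             refund
status             
paid      24.333333
pending   95.000000
returned  49.666667
shipped   57.666667
add column refund_x2 = t['refund'] * 2:
             refund   refund_x2
status                         
paid      24.333333   48.666667
pending   95.000000  190.000000
returned  49.666667   99.333333
shipped   57.666667  115.333333
take 2 rows with smallest refund_x2:
             refund  refund_x2
status                        
paid      24.333333  48.666667
returned  49.666667  99.333333
Taking the sum of column 'refund_x2' gives 148.0.

148.0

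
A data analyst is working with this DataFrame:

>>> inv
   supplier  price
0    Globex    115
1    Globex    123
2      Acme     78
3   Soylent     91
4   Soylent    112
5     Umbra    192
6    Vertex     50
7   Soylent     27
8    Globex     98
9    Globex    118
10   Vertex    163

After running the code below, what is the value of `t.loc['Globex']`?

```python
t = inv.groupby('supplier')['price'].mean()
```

113.5

group by supplier, mean of price:
supplier
Acme        78.000000
Globex     113.500000
Soylent     76.666667
Umbra      192.000000
Vertex     106.500000
Name: price, dtype: float64
value at index 'Globex' → 113.5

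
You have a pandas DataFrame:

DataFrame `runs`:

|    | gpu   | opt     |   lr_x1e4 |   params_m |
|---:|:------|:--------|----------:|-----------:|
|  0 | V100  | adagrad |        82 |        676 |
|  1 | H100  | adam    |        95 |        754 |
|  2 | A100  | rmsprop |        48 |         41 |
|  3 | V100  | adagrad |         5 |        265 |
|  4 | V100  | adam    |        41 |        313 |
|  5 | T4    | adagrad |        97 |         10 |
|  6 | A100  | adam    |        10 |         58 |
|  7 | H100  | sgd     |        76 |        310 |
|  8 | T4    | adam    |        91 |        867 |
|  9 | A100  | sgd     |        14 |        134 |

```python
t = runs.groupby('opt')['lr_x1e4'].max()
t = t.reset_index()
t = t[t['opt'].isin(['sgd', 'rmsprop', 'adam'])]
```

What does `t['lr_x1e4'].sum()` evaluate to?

group by opt, max of lr_x1e4:
opt
adagrad    97
adam       95
rmsprop    48
sgd        76
Name: lr_x1e4, dtype: int64
reset_index():
       opt  lr_x1e4
0  adagrad       97
1     adam       95
2  rmsprop       48
3      sgd       76
filter rows where opt in ['sgd', 'rmsprop', 'adam']:
       opt  lr_x1e4
1     adam       95
2  rmsprop       48
3      sgd       76
So sum() = 219.

219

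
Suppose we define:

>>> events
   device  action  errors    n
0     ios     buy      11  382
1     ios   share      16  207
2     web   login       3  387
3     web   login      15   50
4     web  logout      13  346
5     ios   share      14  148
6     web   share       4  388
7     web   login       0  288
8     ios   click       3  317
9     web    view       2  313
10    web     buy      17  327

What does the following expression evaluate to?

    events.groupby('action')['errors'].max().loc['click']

group by action, max of errors:
action
buy       17
click      3
login     15
logout    13
share     16
view       2
Name: errors, dtype: int64

3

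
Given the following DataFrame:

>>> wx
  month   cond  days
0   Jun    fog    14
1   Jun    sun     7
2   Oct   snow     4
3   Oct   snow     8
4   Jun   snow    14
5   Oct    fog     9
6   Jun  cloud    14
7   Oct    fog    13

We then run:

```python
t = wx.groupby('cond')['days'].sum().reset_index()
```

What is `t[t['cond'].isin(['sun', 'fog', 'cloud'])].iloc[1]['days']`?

group by cond, sum of days:
cond
cloud    14
fog      36
snow     26
sun       7
Name: days, dtype: int64
reset_index():
    cond  days
0  cloud    14
1    fog    36
2   snow    26
3    sun     7
filter rows where cond in ['sun', 'fog', 'cloud']:
    cond  days
0  cloud    14
1    fog    36
3    sun     7
The value at position 1, column 'days' is 36.

36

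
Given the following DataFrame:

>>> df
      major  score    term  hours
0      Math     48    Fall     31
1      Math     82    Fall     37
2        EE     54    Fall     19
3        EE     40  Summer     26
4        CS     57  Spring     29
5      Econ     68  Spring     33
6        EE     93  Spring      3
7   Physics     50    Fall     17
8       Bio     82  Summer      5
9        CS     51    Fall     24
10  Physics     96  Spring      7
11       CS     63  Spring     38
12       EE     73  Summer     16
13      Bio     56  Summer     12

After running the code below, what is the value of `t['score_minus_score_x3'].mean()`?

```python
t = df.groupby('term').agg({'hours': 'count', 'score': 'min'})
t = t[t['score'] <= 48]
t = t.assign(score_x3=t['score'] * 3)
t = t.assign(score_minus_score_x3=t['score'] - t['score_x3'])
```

-88.0

group by term: count(hours), min(score):
        hours  score
term                
Fall        5     48
Spring      5     57
Summer      4     40
filter rows where score <= 48:
        hours  score
term                
Fall        5     48
Summer      4     40
add column score_x3 = t['score'] * 3:
        hours  score  score_x3
term                          
Fall        5     48       144
Summer      4     40       120
add column score_minus_score_x3 = t['score'] - t['score_x3']:
        hours  score  score_x3  score_minus_score_x3
term                                                
Fall        5     48       144                   -96
Summer      4     40       120                   -80
Reading off the mean of column 'score_minus_score_x3', we get -88.0.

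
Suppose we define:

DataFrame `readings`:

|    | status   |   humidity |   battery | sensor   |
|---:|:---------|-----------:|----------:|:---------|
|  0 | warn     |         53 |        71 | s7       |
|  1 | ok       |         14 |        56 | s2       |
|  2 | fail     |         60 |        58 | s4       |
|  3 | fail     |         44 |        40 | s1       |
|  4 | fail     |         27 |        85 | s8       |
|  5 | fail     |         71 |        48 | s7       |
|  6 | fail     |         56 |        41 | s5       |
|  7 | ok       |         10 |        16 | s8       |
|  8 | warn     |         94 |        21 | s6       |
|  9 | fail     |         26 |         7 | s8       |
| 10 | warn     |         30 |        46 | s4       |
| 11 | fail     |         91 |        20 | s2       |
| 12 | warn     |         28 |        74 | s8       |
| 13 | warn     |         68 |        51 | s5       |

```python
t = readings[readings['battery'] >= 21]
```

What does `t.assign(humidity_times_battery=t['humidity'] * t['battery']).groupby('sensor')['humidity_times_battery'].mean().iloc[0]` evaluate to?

filter rows where battery >= 21:
   status  humidity  battery sensor
0    warn        53       71     s7
1      ok        14       56     s2
2    fail        60       58     s4
3    fail        44       40     s1
4    fail        27       85     s8
5    fail        71       48     s7
6    fail        56       41     s5
8    warn        94       21     s6
10   warn        30       46     s4
12   warn        28       74     s8
13   warn        68       51     s5
add column humidity_times_battery = t['humidity'] * t['battery']:
   status  humidity  battery sensor  humidity_times_battery
0    warn        53       71     s7                    3763
1      ok        14       56     s2                     784
2    fail        60       58     s4                    3480
3    fail        44       40     s1                    1760
4    fail        27       85     s8                    2295
5    fail        71       48     s7                    3408
6    fail        56       41     s5                    2296
8    warn        94       21     s6                    1974
10   warn        30       46     s4                    1380
12   warn        28       74     s8                    2072
13   warn        68       51     s5                    3468
group by sensor, mean of humidity_times_battery:
sensor
s1    1760.0
s2     784.0
s4    2430.0
s5    2882.0
s6    1974.0
s7    3585.5
s8    2183.5
Name: humidity_times_battery, dtype: float64
Reading off the value at position 0, we get 1760.0.

1760.0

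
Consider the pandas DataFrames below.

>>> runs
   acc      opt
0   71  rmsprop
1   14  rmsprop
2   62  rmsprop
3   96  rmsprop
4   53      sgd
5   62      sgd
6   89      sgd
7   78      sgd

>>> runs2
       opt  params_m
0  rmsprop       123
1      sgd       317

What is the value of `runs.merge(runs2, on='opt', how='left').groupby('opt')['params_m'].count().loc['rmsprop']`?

4

merge on 'opt' (how='left') → 8 rows:
   acc      opt  params_m
0   71  rmsprop       123
1   14  rmsprop       123
2   62  rmsprop       123
3   96  rmsprop       123
4   53      sgd       317
5   62      sgd       317
6   89      sgd       317
7   78      sgd       317
group by opt, count of params_m:
opt
rmsprop    4
sgd        4
Name: params_m, dtype: int64
Hence 4.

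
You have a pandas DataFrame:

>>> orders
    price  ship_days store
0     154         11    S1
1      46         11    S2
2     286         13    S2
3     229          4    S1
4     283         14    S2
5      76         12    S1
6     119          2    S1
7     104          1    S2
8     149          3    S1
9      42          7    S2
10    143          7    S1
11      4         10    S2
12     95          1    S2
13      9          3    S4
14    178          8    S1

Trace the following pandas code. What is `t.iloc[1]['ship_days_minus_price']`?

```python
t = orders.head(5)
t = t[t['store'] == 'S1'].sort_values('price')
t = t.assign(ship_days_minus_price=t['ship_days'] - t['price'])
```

take first 5 rows:
   price  ship_days store
0    154         11    S1
1     46         11    S2
2    286         13    S2
3    229          4    S1
4    283         14    S2
filter rows where store == 'S1':
   price  ship_days store
0    154         11    S1
3    229          4    S1
sort by price:
   price  ship_days store
0    154         11    S1
3    229          4    S1
add column ship_days_minus_price = t['ship_days'] - t['price']:
   price  ship_days store  ship_days_minus_price
0    154         11    S1                   -143
3    229          4    S1                   -225
Then the value at position 1, column 'ship_days_minus_price': -225

-225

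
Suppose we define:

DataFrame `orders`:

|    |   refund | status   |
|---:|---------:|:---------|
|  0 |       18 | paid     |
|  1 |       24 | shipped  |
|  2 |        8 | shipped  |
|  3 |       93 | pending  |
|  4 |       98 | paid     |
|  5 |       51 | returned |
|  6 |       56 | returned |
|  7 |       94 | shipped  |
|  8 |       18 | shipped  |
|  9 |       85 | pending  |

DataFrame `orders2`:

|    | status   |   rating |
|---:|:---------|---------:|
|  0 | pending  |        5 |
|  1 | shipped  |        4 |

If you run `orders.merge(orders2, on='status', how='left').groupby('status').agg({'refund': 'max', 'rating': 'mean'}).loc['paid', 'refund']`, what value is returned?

merge on 'status' (how='left') → 10 rows:
   refund    status  rating
0      18      paid     NaN
1      24   shipped     4.0
2       8   shipped     4.0
3      93   pending     5.0
4      98      paid     NaN
5      51  returned     NaN
6      56  returned     NaN
7      94   shipped     4.0
8      18   shipped     4.0
9      85   pending     5.0
group by status: max(refund), mean(rating):
          refund  rating
status                  
paid          98     NaN
pending       93     5.0
returned      56     NaN
shipped       94     4.0
value at row 'paid', column 'refund' → 98

98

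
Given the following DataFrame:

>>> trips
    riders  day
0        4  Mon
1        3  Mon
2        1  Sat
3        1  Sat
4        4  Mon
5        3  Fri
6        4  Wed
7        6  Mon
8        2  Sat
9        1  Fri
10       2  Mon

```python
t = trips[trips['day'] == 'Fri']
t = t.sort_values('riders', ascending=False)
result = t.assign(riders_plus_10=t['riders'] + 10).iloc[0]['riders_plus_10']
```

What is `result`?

13

filter rows where day == 'Fri':
   riders  day
5       3  Fri
9       1  Fri
sort by riders descending:
   riders  day
5       3  Fri
9       1  Fri
add column riders_plus_10 = t['riders'] + 10:
   riders  day  riders_plus_10
5       3  Fri              13
9       1  Fri              11
So iloc[0]['riders_plus_10'] = 13.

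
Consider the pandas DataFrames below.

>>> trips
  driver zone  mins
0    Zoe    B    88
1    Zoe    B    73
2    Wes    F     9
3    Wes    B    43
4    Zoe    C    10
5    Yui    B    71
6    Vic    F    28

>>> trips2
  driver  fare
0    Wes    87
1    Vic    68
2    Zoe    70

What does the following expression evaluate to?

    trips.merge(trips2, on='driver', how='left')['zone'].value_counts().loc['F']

merge on 'driver' (how='left') → 7 rows:
  driver zone  mins  fare
0    Zoe    B    88  70.0
1    Zoe    B    73  70.0
2    Wes    F     9  87.0
3    Wes    B    43  87.0
4    Zoe    C    10  70.0
5    Yui    B    71   NaN
6    Vic    F    28  68.0
value_counts of zone:
zone
B    4
F    2
C    1
Name: count, dtype: int64
Reading off the value at index 'F', we get 2.

2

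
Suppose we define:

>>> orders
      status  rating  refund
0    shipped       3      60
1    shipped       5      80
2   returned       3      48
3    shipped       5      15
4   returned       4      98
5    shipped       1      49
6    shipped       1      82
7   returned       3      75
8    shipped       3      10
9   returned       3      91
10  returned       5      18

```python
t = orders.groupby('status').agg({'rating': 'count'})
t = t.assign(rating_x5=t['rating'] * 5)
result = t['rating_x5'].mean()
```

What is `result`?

group by status, count of rating:
          rating
status          
returned       5
shipped        6
add column rating_x5 = t['rating'] * 5:
          rating  rating_x5
status                     
returned       5         25
shipped        6         30
Reading off the mean of column 'rating_x5', we get 27.5.

27.5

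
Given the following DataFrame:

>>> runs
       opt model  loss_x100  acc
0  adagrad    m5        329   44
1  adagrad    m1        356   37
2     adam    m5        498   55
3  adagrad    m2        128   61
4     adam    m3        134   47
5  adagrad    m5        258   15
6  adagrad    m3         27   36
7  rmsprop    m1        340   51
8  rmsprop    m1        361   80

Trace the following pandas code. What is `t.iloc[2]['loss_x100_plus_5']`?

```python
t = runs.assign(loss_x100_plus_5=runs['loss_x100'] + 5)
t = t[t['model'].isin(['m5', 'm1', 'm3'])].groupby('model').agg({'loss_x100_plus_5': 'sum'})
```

1100

add column loss_x100_plus_5 = runs['loss_x100'] + 5:
       opt model  loss_x100  acc  loss_x100_plus_5
0  adagrad    m5        329   44               334
1  adagrad    m1        356   37               361
2     adam    m5        498   55               503
3  adagrad    m2        128   61               133
4     adam    m3        134   47               139
5  adagrad    m5        258   15               263
6  adagrad    m3         27   36                32
7  rmsprop    m1        340   51               345
8  rmsprop    m1        361   80               366
filter rows where model in ['m5', 'm1', 'm3']:
       opt model  loss_x100  acc  loss_x100_plus_5
0  adagrad    m5        329   44               334
1  adagrad    m1        356   37               361
2     adam    m5        498   55               503
4     adam    m3        134   47               139
5  adagrad    m5        258   15               263
6  adagrad    m3         27   36                32
7  rmsprop    m1        340   51               345
8  rmsprop    m1        361   80               366
group by model, sum of loss_x100_plus_5:
       loss_x100_plus_5
model                  
m1                 1072
m3                  171
m5                 1100
So iloc[2]['loss_x100_plus_5'] = 1100.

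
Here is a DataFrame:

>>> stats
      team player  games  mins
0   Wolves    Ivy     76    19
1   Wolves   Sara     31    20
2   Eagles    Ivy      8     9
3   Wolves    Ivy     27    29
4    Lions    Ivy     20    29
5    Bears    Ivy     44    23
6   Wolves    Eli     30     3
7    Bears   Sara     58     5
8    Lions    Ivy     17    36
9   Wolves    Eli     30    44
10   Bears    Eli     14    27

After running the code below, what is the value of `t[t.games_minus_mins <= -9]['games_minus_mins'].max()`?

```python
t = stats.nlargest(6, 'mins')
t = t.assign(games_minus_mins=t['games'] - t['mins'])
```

-9

take 6 rows with largest mins:
      team player  games  mins
9   Wolves    Eli     30    44
8    Lions    Ivy     17    36
3   Wolves    Ivy     27    29
4    Lions    Ivy     20    29
10   Bears    Eli     14    27
5    Bears    Ivy     44    23
add column games_minus_mins = t['games'] - t['mins']:
      team player  games  mins  games_minus_mins
9   Wolves    Eli     30    44               -14
8    Lions    Ivy     17    36               -19
3   Wolves    Ivy     27    29                -2
4    Lions    Ivy     20    29                -9
10   Bears    Eli     14    27               -13
5    Bears    Ivy     44    23                21
filter rows where games_minus_mins <= -9:
      team player  games  mins  games_minus_mins
9   Wolves    Eli     30    44               -14
8    Lions    Ivy     17    36               -19
4    Lions    Ivy     20    29                -9
10   Bears    Eli     14    27               -13
Then the max of column 'games_minus_mins': -9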